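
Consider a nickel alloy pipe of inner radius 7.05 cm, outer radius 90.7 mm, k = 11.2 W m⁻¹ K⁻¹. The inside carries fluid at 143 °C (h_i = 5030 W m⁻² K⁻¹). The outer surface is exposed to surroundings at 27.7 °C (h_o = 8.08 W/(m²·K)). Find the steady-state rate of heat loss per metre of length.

Q' = 521 W/m

Resistance network (inner→outer):
  R'_conv,in = 1/(2πr h) = 1/(2π·0.0705·5030) = 4.488×10^-4 m·K/W
  R'_nickel alloy = ln(0.0907/0.0705)/(2πk) = 0.2519/(2π·11.2) = 0.003580 m·K/W
  R'_conv,out = 1/(2πr h) = 1/(2π·0.0907·8.08) = 0.2172 m·K/W
ΣR = 4.488×10^-4 + 0.003580 + 0.2172 = 0.2212 m·K/W
Q' = ΔT/ΣR = (143 °C − 27.7 °C)/0.2212 = 521 W/m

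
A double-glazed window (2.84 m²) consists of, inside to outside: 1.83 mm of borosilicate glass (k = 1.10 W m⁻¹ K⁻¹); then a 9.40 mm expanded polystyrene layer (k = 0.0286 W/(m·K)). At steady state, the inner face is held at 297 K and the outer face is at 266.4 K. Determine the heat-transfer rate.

Q = 263 W

Treat each layer as a resistance in series:
  R_borosilicate glass = L/(kA) = 0.00183/(1.10·2.84) = 5.858×10^-4 K/W
  R_expanded polystyrene = L/(kA) = 0.00940/(0.0286·2.84) = 0.1157 K/W
ΣR = 5.858×10^-4 + 0.1157 = 0.1163 K/W
Q = ΔT/ΣR = (297 K − 266.4 K)/0.1163 = 263 W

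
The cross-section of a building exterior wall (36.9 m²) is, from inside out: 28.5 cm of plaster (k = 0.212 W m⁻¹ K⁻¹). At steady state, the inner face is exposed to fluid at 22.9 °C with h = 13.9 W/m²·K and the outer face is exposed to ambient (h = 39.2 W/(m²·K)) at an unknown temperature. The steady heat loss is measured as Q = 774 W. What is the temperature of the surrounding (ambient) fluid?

Series resistances:
  R_conv,in = 1/(hA) = 1/(13.9·36.9) = 0.001950 K/W
  R_plaster = L/(kA) = 0.285/(0.212·36.9) = 0.03643 K/W
  R_conv,out = 1/(hA) = 1/(39.2·36.9) = 6.913×10^-4 K/W
ΣR = 0.03907 K/W
ΔT = Q·ΣR = 774 × 0.03907 = 30.24 K
Heat flows outward, so T_out = T_in − ΔT = 22.9 − 30.24 = -7.34 °C

T_out = -7.34 °C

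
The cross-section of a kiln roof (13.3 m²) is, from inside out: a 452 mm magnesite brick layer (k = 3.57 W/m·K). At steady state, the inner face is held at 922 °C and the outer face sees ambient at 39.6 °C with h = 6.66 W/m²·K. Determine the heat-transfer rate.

Series thermal resistances, inner to outer:
  R_magnesite brick = L/(kA) = 0.452/(3.57·13.3) = 0.009520 K/W
  R_conv,out = 1/(hA) = 1/(6.66·13.3) = 0.01129 K/W
ΣR = 0.009520 + 0.01129 = 0.02081 K/W
Q = ΔT/ΣR = (922 °C − 39.6 °C)/0.02081 = 42400 W

Q = 42.4 kW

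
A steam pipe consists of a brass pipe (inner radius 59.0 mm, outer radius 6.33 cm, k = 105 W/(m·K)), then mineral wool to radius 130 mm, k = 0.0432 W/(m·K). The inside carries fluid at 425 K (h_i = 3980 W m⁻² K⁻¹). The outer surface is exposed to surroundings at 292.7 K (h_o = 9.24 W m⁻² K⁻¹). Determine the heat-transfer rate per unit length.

Series thermal resistances, inner to outer:
  R'_conv,in = 1/(2πr h) = 1/(2π·0.0590·3980) = 6.778×10^-4 m·K/W
  R'_brass = ln(0.0633/0.0590)/(2πk) = 0.07035/(2π·105) = 1.066×10^-4 m·K/W
  R'_mineral wool = ln(0.130/0.0633)/(2πk) = 0.7196/(2π·0.0432) = 2.651 m·K/W
  R'_conv,out = 1/(2πr h) = 1/(2π·0.130·9.24) = 0.1325 m·K/W
ΣR = 6.778×10^-4 + 1.066×10^-4 + 2.651 + 0.1325 = 2.784 m·K/W
Q' = ΔT/ΣR = (425 K − 292.7 K)/2.784 = 47.5 W/m

Q' = 47.5 W/m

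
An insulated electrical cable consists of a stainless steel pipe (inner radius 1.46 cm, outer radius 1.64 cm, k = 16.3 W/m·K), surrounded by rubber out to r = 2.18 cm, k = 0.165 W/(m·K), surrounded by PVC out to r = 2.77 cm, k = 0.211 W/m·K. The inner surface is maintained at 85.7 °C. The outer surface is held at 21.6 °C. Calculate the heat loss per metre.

Q' = 140 W/m

Resistance network (inner→outer):
  R'_stainless steel = ln(0.0164/0.0146)/(2πk) = 0.1163/(2π·16.3) = 0.001135 m·K/W
  R'_rubber = ln(0.0218/0.0164)/(2πk) = 0.2846/(2π·0.165) = 0.2745 m·K/W
  R'_PVC = ln(0.0277/0.0218)/(2πk) = 0.2395/(2π·0.211) = 0.1807 m·K/W
ΣR = 0.001135 + 0.2745 + 0.1807 = 0.4563 m·K/W
Q' = ΔT/ΣR = (85.7 °C − 21.6 °C)/0.4563 = 140 W/m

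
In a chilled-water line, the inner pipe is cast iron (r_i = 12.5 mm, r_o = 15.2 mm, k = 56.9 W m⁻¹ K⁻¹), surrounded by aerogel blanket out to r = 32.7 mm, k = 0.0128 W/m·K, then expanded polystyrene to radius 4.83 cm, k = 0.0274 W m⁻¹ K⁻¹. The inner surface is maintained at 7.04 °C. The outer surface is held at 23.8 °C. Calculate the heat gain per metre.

Q' = 1.42 W/m

Resistance network (inner→outer):
  R'_cast iron = ln(0.0152/0.0125)/(2πk) = 0.1956/(2π·56.9) = 5.470×10^-4 m·K/W
  R'_aerogel blanket = ln(0.0327/0.0152)/(2πk) = 0.7661/(2π·0.0128) = 9.525 m·K/W
  R'_expanded polystyrene = ln(0.0483/0.0327)/(2πk) = 0.3901/(2π·0.0274) = 2.266 m·K/W
ΣR = 5.470×10^-4 + 9.525 + 2.266 = 11.79 m·K/W
Q' = ΔT/ΣR = (7.04 °C − 23.8 °C)/11.79 = -1.42 W/m
(Negative Q' ⇒ heat flows inward; heat gain = 1.42 W/m.)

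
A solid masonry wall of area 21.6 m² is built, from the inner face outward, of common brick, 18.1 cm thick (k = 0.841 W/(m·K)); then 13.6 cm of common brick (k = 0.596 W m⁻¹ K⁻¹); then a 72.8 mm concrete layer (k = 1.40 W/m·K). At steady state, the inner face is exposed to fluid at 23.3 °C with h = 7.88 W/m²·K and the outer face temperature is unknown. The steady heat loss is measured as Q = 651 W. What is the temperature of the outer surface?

T_out = 4.54 °C

Series resistances:
  R_conv,in = 1/(hA) = 1/(7.88·21.6) = 0.005875 K/W
  R_common brick = L/(kA) = 0.181/(0.841·21.6) = 0.009964 K/W
  R_common brick = L/(kA) = 0.136/(0.596·21.6) = 0.01056 K/W
  R_concrete = L/(kA) = 0.0728/(1.40·21.6) = 0.002407 K/W
ΣR = 0.02881 K/W
ΔT = Q·ΣR = 651 × 0.02881 = 18.76 K
Heat flows outward, so T_out = T_in − ΔT = 23.3 − 18.76 = 4.54 °C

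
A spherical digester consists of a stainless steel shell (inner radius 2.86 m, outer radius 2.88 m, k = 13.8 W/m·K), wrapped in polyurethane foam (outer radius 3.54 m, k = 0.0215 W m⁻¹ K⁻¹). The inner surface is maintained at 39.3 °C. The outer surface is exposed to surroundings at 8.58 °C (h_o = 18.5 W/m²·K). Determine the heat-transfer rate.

Treat each layer as a resistance in series:
  R_stainless steel = (1/2.86 − 1/2.88)/(4πk) = 0.002428/(4π·13.8) = 1.400×10^-5 K/W
  R_polyurethane foam = (1/2.88 − 1/3.54)/(4πk) = 0.06474/(4π·0.0215) = 0.2396 K/W
  R_conv,out = 1/(4πr²h) = 1/(4π·3.54²·18.5) = 3.433×10^-4 K/W
ΣR = 1.400×10^-5 + 0.2396 + 3.433×10^-4 = 0.2400 K/W
Q = ΔT/ΣR = (39.3 °C − 8.58 °C)/0.2400 = 128 W

Q = 128 W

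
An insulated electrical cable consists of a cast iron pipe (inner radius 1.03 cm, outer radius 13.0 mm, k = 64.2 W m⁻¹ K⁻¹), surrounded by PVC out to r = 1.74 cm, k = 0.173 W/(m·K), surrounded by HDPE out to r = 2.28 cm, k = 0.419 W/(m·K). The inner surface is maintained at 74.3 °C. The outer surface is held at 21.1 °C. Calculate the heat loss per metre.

Q' = 143 W/m

Resistance network (inner→outer):
  R'_cast iron = ln(0.0130/0.0103)/(2πk) = 0.2328/(2π·64.2) = 5.771×10^-4 m·K/W
  R'_PVC = ln(0.0174/0.0130)/(2πk) = 0.2915/(2π·0.173) = 0.2682 m·K/W
  R'_HDPE = ln(0.0228/0.0174)/(2πk) = 0.2703/(2π·0.419) = 0.1027 m·K/W
ΣR = 5.771×10^-4 + 0.2682 + 0.1027 = 0.3715 m·K/W
Q' = ΔT/ΣR = (74.3 °C − 21.1 °C)/0.3715 = 143 W/m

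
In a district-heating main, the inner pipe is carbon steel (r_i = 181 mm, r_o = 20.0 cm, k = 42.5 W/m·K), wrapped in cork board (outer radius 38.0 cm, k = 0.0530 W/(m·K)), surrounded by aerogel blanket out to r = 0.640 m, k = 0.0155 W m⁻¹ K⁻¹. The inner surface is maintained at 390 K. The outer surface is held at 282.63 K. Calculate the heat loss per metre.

Q' = 14.7 W/m

Resistance network (inner→outer):
  R'_carbon steel = ln(0.200/0.181)/(2πk) = 0.09982/(2π·42.5) = 3.738×10^-4 m·K/W
  R'_cork board = ln(0.380/0.200)/(2πk) = 0.6419/(2π·0.0530) = 1.927 m·K/W
  R'_aerogel blanket = ln(0.640/0.380)/(2πk) = 0.5213/(2π·0.0155) = 5.353 m·K/W
ΣR = 3.738×10^-4 + 1.927 + 5.353 = 7.280 m·K/W
Q' = ΔT/ΣR = (390 K − 282.63 K)/7.280 = 14.7 W/m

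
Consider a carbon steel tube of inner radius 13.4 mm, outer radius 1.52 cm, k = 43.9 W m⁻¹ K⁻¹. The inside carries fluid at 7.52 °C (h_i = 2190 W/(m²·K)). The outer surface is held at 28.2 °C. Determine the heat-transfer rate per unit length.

Series thermal resistances, inner to outer:
  R'_conv,in = 1/(2πr h) = 1/(2π·0.0134·2190) = 0.005423 m·K/W
  R'_carbon steel = ln(0.0152/0.0134)/(2πk) = 0.1260/(2π·43.9) = 4.569×10^-4 m·K/W
ΣR = 0.005423 + 4.569×10^-4 = 0.005880 m·K/W
Q' = ΔT/ΣR = (7.52 °C − 28.2 °C)/0.005880 = -3520 W/m
(Negative Q' ⇒ heat flows inward; heat gain = 3520 W/m.)

Q' = 3.52 kW/m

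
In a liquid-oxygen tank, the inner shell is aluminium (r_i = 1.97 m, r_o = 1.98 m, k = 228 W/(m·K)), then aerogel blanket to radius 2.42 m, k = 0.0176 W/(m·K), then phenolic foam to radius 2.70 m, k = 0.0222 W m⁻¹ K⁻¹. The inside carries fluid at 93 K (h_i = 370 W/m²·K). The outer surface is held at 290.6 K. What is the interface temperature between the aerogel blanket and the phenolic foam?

Resistance network (inner→outer):
  R_conv,in = 1/(4πr²h) = 1/(4π·1.97²·370) = 5.542×10^-5 K/W
  R_aluminium = (1/1.97 − 1/1.98)/(4πk) = 0.002564/(4π·228) = 8.948×10^-7 K/W
  R_aerogel blanket = (1/1.98 − 1/2.42)/(4πk) = 0.09183/(4π·0.0176) = 0.4152 K/W
  R_phenolic foam = (1/2.42 − 1/2.70)/(4πk) = 0.04285/(4π·0.0222) = 0.1536 K/W
ΣR = 5.542×10^-5 + 8.948×10^-7 + 0.4152 + 0.1536 = 0.5689 K/W
Q = ΔT/ΣR = (93 K − 290.6 K)/0.5689 = -347.3 W
From the inner boundary to the aerogel blanket/phenolic foam interface, ΣR_partial = 0.4153 K/W.
T_interface = T_in − Q·ΣR_partial = 93 K − (-347.3)(0.4153) = 237.2 K

T = 237.2 K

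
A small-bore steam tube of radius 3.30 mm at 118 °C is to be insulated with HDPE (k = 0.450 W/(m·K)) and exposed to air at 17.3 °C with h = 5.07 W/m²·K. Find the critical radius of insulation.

For a cylinder, r_cr = k_ins/h = 0.450/5.07 = 0.0888 m = 8.88 cm

r_cr = 8.88 cm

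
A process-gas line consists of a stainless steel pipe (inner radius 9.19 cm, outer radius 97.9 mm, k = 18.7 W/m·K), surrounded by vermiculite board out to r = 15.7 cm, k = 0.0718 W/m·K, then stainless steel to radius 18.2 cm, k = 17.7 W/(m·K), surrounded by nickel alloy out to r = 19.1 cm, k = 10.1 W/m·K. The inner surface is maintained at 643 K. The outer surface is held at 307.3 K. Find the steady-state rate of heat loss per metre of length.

Resistance network (inner→outer):
  R'_stainless steel = ln(0.0979/0.0919)/(2πk) = 0.06325/(2π·18.7) = 5.383×10^-4 m·K/W
  R'_vermiculite board = ln(0.157/0.0979)/(2πk) = 0.4723/(2π·0.0718) = 1.047 m·K/W
  R'_stainless steel = ln(0.182/0.157)/(2πk) = 0.1478/(2π·17.7) = 0.001329 m·K/W
  R'_nickel alloy = ln(0.191/0.182)/(2πk) = 0.04827/(2π·10.1) = 7.606×10^-4 m·K/W
ΣR = 5.383×10^-4 + 1.047 + 0.001329 + 7.606×10^-4 = 1.050 m·K/W
Q' = ΔT/ΣR = (643 K − 307.3 K)/1.050 = 320 W/m

Q' = 320 W/m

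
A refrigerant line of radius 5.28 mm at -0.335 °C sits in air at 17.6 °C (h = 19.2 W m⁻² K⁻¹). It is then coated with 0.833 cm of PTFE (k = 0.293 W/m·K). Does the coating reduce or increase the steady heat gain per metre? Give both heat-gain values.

Critical radius for a cylinder: r_cr = k/h = 0.0153 m = 1.53 cm.
Outer radius after coating: r₂ = 0.00528 + 0.00833 = 0.01361 m.
Since r₁ < r_cr and r₂ ≤ r_cr, the coating moves toward the maximum at r_cr — heat gain rises.
Bare: R = 1/(2πr₁h) = 1.570 m·K/W; Q = 17.935/1.570 = 11.4 W/m.
Coated: R = R_cond + R_conv = 1.123 m·K/W; Q = 17.935/1.123 = 16.0 W/m.

increases: 11.4 → 16.0 W/m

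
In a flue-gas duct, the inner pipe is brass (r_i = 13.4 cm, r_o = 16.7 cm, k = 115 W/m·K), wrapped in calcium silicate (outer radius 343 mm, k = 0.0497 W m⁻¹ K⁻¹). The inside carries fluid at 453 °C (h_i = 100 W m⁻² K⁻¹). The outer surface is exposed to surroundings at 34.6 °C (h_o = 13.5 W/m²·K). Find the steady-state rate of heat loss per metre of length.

Series thermal resistances, inner to outer:
  R'_conv,in = 1/(2πr h) = 1/(2π·0.134·100) = 0.01188 m·K/W
  R'_brass = ln(0.167/0.134)/(2πk) = 0.2202/(2π·115) = 3.047×10^-4 m·K/W
  R'_calcium silicate = ln(0.343/0.167)/(2πk) = 0.7197/(2π·0.0497) = 2.305 m·K/W
  R'_conv,out = 1/(2πr h) = 1/(2π·0.343·13.5) = 0.03437 m·K/W
ΣR = 0.01188 + 3.047×10^-4 + 2.305 + 0.03437 = 2.352 m·K/W
Q' = ΔT/ΣR = (453 °C − 34.6 °C)/2.352 = 178 W/m

Q' = 178 W/m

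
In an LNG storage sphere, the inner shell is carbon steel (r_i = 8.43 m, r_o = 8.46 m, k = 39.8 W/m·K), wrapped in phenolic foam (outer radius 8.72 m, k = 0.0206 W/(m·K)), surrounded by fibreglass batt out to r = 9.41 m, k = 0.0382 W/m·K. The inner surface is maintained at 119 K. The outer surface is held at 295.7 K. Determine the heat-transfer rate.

Series thermal resistances, inner to outer:
  R_carbon steel = (1/8.43 − 1/8.46)/(4πk) = 4.207×10^-4/(4π·39.8) = 8.411×10^-7 K/W
  R_phenolic foam = (1/8.46 − 1/8.72)/(4πk) = 0.003524/(4π·0.0206) = 0.01361 K/W
  R_fibreglass batt = (1/8.72 − 1/9.41)/(4πk) = 0.008409/(4π·0.0382) = 0.01752 K/W
ΣR = 8.411×10^-7 + 0.01361 + 0.01752 = 0.03113 K/W
Q = ΔT/ΣR = (119 K − 295.7 K)/0.03113 = -5680 W
(Negative Q ⇒ heat flows inward; heat gain = 5680 W.)

Q = 5680 W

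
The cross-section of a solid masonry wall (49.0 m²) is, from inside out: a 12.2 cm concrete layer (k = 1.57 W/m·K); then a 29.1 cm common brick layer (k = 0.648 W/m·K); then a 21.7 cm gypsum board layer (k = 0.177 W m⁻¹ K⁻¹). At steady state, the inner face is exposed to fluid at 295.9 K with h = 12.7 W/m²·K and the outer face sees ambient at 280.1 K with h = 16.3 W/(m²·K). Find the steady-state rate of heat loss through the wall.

Resistance network (inner→outer):
  R_conv,in = 1/(hA) = 1/(12.7·49.0) = 0.001607 K/W
  R_concrete = L/(kA) = 0.122/(1.57·49.0) = 0.001586 K/W
  R_common brick = L/(kA) = 0.291/(0.648·49.0) = 0.009165 K/W
  R_gypsum board = L/(kA) = 0.217/(0.177·49.0) = 0.02502 K/W
  R_conv,out = 1/(hA) = 1/(16.3·49.0) = 0.001252 K/W
ΣR = 0.001607 + 0.001586 + 0.009165 + 0.02502 + 0.001252 = 0.03863 K/W
Q = ΔT/ΣR = (295.9 K − 280.1 K)/0.03863 = 409 W

Q = 409 W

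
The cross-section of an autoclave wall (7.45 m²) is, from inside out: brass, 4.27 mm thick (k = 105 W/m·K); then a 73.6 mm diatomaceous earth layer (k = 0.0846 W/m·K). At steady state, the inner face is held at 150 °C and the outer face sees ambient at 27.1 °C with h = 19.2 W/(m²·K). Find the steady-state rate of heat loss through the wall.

Q = 993 W

Treat each layer as a resistance in series:
  R_brass = L/(kA) = 0.00427/(105·7.45) = 5.459×10^-6 K/W
  R_diatomaceous earth = L/(kA) = 0.0736/(0.0846·7.45) = 0.1168 K/W
  R_conv,out = 1/(hA) = 1/(19.2·7.45) = 0.006991 K/W
ΣR = 5.459×10^-6 + 0.1168 + 0.006991 = 0.1238 K/W
Q = ΔT/ΣR = (150 °C − 27.1 °C)/0.1238 = 993 W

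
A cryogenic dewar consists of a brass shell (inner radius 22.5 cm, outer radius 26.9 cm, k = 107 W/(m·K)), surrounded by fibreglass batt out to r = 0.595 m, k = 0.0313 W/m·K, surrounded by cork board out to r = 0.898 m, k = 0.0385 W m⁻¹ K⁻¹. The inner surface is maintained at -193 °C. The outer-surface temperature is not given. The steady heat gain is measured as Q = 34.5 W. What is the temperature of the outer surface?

T_out = 26.1 °C

Series resistances:
  R_brass = (1/0.225 − 1/0.269)/(4πk) = 0.7270/(4π·107) = 5.407×10^-4 K/W
  R_fibreglass batt = (1/0.269 − 1/0.595)/(4πk) = 2.037/(4π·0.0313) = 5.178 K/W
  R_cork board = (1/0.595 − 1/0.898)/(4πk) = 0.5671/(4π·0.0385) = 1.172 K/W
ΣR = 6.351 K/W
ΔT = Q·ΣR = 34.5 × 6.351 = 219.1 K
Heat flows inward, so T_out = T_in + ΔT = -193 + 219.1 = 26.1 °C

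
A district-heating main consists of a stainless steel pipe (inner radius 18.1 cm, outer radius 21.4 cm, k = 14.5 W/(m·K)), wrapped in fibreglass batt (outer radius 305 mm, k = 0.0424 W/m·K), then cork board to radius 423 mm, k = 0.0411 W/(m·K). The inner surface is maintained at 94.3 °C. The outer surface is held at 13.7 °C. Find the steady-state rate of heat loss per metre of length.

Series thermal resistances, inner to outer:
  R'_stainless steel = ln(0.214/0.181)/(2πk) = 0.1675/(2π·14.5) = 0.001838 m·K/W
  R'_fibreglass batt = ln(0.305/0.214)/(2πk) = 0.3543/(2π·0.0424) = 1.330 m·K/W
  R'_cork board = ln(0.423/0.305)/(2πk) = 0.3271/(2π·0.0411) = 1.267 m·K/W
ΣR = 0.001838 + 1.330 + 1.267 = 2.599 m·K/W
Q' = ΔT/ΣR = (94.3 °C − 13.7 °C)/2.599 = 31.0 W/m

Q' = 31.0 W/m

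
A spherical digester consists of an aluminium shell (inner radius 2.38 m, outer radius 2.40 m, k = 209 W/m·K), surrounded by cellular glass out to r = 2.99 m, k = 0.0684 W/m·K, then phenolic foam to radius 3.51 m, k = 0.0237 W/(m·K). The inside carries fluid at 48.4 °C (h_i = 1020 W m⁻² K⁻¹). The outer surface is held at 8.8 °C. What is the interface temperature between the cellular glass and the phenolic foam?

Treat each layer as a resistance in series:
  R_conv,in = 1/(4πr²h) = 1/(4π·2.38²·1020) = 1.377×10^-5 K/W
  R_aluminium = (1/2.38 − 1/2.40)/(4πk) = 0.003501/(4π·209) = 1.333×10^-6 K/W
  R_cellular glass = (1/2.40 − 1/2.99)/(4πk) = 0.08222/(4π·0.0684) = 0.09565 K/W
  R_phenolic foam = (1/2.99 − 1/3.51)/(4πk) = 0.04955/(4π·0.0237) = 0.1664 K/W
ΣR = 1.377×10^-5 + 1.333×10^-6 + 0.09565 + 0.1664 = 0.2621 K/W
Q = ΔT/ΣR = (48.4 °C − 8.8 °C)/0.2621 = 151.1 W
From the inner boundary to the cellular glass/phenolic foam interface, ΣR_partial = 0.09567 K/W.
T_interface = T_in − Q·ΣR_partial = 48.4 °C − (151.1)(0.09567) = 33.9 °C

T = 33.9 °C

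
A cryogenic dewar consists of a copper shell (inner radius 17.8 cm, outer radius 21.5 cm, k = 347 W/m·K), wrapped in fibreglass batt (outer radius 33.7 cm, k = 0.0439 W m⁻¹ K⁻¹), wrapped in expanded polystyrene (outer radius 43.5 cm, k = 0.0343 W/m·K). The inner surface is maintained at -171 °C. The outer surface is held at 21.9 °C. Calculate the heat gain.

Q = 41.9 W

Treat each layer as a resistance in series:
  R_copper = (1/0.178 − 1/0.215)/(4πk) = 0.9668/(4π·347) = 2.217×10^-4 K/W
  R_fibreglass batt = (1/0.215 − 1/0.337)/(4πk) = 1.684/(4π·0.0439) = 3.052 K/W
  R_expanded polystyrene = (1/0.337 − 1/0.435)/(4πk) = 0.6685/(4π·0.0343) = 1.551 K/W
ΣR = 2.217×10^-4 + 3.052 + 1.551 = 4.603 K/W
Q = ΔT/ΣR = (-171 °C − 21.9 °C)/4.603 = -41.9 W
(Negative Q ⇒ heat flows inward; heat gain = 41.9 W.)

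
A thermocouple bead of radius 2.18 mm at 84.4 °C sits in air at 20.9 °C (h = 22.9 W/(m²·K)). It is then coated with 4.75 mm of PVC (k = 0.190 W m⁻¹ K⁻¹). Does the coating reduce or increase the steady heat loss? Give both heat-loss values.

increases: 0.0868 → 0.311 W

Critical radius for a sphere: r_cr = 2k/h = 0.0166 m = 1.66 cm.
Outer radius after coating: r₂ = 0.00218 + 0.00475 = 0.00693 m.
Since r₁ < r_cr and r₂ ≤ r_cr, the coating moves toward the maximum at r_cr — heat loss rises.
Bare: R = 1/(4πr₁²h) = 731.2 K/W; Q = 63.5/731.2 = 0.0868 W.
Coated: R = R_cond + R_conv = 204.0 K/W; Q = 63.5/204.0 = 0.311 W.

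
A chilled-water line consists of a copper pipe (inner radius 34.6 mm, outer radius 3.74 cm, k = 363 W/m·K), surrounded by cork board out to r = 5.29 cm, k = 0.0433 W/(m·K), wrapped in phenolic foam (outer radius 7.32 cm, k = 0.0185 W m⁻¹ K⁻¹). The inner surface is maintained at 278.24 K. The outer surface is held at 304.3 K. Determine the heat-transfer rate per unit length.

Resistance network (inner→outer):
  R'_copper = ln(0.0374/0.0346)/(2πk) = 0.07782/(2π·363) = 3.412×10^-5 m·K/W
  R'_cork board = ln(0.0529/0.0374)/(2πk) = 0.3467/(2π·0.0433) = 1.274 m·K/W
  R'_phenolic foam = ln(0.0732/0.0529)/(2πk) = 0.3248/(2π·0.0185) = 2.794 m·K/W
ΣR = 3.412×10^-5 + 1.274 + 2.794 = 4.068 m·K/W
Q' = ΔT/ΣR = (278.24 K − 304.3 K)/4.068 = -6.41 W/m
(Negative Q' ⇒ heat flows inward; heat gain = 6.41 W/m.)

Q' = 6.41 W/m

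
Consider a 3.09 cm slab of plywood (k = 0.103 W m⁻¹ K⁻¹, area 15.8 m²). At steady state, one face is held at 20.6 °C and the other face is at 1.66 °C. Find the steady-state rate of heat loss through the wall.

Q = kA·ΔT/L = 0.103 × 15.8 × |20.6 °C − 1.66 °C| / 0.0309 = 998 W

Q = 998 W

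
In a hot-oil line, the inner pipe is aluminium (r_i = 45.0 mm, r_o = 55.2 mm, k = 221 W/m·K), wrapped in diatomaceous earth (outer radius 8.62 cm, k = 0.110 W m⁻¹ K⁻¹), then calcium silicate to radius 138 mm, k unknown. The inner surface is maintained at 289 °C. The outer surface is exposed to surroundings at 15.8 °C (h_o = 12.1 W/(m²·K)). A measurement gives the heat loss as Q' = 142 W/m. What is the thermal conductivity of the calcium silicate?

k = 0.0633 W/m·K

ΣR = ΔT/Q' = |289 − 15.8|/142 = 1.924 m·K/W
Known resistances:
  R'_aluminium = ln(0.0552/0.0450)/(2πk) = 0.2043/(2π·221) = 1.471×10^-4 m·K/W
  R'_diatomaceous earth = ln(0.0862/0.0552)/(2πk) = 0.4457/(2π·0.110) = 0.6449 m·K/W
  R'_conv,out = 1/(2πr h) = 1/(2π·0.138·12.1) = 0.09531 m·K/W
R_calcium silicate = ΣR − ΣR_known = 1.924 − 0.7404 = 1.184 m·K/W
ln(r₂/r₁)/(2πk) = 1.184 ⇒ k = 0.4706/(2π·1.184) = 0.0633 W/m·K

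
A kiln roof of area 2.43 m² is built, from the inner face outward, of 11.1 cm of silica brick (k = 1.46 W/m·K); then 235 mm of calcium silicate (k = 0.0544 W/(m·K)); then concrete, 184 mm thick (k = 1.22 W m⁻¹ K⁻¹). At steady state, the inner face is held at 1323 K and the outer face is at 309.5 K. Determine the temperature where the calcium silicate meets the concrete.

T = 343 K

Treat each layer as a resistance in series:
  R_silica brick = L/(kA) = 0.111/(1.46·2.43) = 0.03129 K/W
  R_calcium silicate = L/(kA) = 0.235/(0.0544·2.43) = 1.778 K/W
  R_concrete = L/(kA) = 0.184/(1.22·2.43) = 0.06207 K/W
ΣR = 0.03129 + 1.778 + 0.06207 = 1.871 K/W
Q = ΔT/ΣR = (1323 K − 309.5 K)/1.871 = 541.7 W
From the inner boundary to the calcium silicate/concrete interface, ΣR_partial = 1.809 K/W.
T_interface = T_in − Q·ΣR_partial = 1323 K − (541.7)(1.809) = 343 K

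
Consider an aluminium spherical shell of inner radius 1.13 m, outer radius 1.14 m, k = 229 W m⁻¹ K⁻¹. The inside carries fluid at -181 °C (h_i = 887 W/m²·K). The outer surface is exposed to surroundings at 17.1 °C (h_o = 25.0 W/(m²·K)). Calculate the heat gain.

Treat each layer as a resistance in series:
  R_conv,in = 1/(4πr²h) = 1/(4π·1.13²·887) = 7.026×10^-5 K/W
  R_aluminium = (1/1.13 − 1/1.14)/(4πk) = 0.007763/(4π·229) = 2.698×10^-6 K/W
  R_conv,out = 1/(4πr²h) = 1/(4π·1.14²·25.0) = 0.002449 K/W
ΣR = 7.026×10^-5 + 2.698×10^-6 + 0.002449 = 0.002522 K/W
Q = ΔT/ΣR = (-181 °C − 17.1 °C)/0.002522 = -78500 W
(Negative Q ⇒ heat flows inward; heat gain = 78500 W.)

Q = 78500 W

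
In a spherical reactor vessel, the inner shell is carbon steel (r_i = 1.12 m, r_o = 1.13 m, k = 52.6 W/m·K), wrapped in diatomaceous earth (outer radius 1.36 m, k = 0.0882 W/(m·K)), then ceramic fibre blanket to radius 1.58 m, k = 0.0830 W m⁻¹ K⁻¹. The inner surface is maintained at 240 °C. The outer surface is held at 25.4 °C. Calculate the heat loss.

Treat each layer as a resistance in series:
  R_carbon steel = (1/1.12 − 1/1.13)/(4πk) = 0.007901/(4π·52.6) = 1.195×10^-5 K/W
  R_diatomaceous earth = (1/1.13 − 1/1.36)/(4πk) = 0.1497/(4π·0.0882) = 0.1350 K/W
  R_ceramic fibre blanket = (1/1.36 − 1/1.58)/(4πk) = 0.1024/(4π·0.0830) = 0.09816 K/W
ΣR = 1.195×10^-5 + 0.1350 + 0.09816 = 0.2332 K/W
Q = ΔT/ΣR = (240 °C − 25.4 °C)/0.2332 = 920 W

Q = 920 W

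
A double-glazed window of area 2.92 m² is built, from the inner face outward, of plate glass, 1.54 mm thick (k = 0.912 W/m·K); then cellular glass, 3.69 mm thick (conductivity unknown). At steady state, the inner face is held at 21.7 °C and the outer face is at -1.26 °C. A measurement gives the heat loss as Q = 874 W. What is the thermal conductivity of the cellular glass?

k = 0.0492 W/m·K

ΣR = ΔT/Q = |21.7 − -1.26|/874 = 0.02627 K/W
Known resistances:
  R_plate glass = L/(kA) = 0.00154/(0.912·2.92) = 5.783×10^-4 K/W
R_cellular glass = ΣR − ΣR_known = 0.02627 − 5.783×10^-4 = 0.02569 K/W
L/(kA) = 0.02569 ⇒ k = 0.00369/(0.02569·2.92) = 0.0492 W/m·K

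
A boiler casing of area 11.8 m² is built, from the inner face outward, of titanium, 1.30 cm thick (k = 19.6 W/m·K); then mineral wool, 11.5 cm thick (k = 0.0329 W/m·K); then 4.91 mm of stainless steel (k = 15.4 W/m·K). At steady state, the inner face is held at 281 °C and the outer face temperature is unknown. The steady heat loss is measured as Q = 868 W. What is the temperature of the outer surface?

Sum the resistances:
  R_titanium = L/(kA) = 0.0130/(19.6·11.8) = 5.621×10^-5 K/W
  R_mineral wool = L/(kA) = 0.115/(0.0329·11.8) = 0.2962 K/W
  R_stainless steel = L/(kA) = 0.00491/(15.4·11.8) = 2.702×10^-5 K/W
ΣR = 0.2963 K/W
ΔT = Q·ΣR = 868 × 0.2963 = 257.2 K
Heat flows outward, so T_out = T_in − ΔT = 281 − 257.2 = 23.8 °C

T_out = 23.8 °C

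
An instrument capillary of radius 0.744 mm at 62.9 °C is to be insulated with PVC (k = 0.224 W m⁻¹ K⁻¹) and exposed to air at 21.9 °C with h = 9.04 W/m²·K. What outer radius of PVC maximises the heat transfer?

r_cr = 2.48 cm

For a cylinder, r_cr = k_ins/h = 0.224/9.04 = 0.0248 m = 2.48 cm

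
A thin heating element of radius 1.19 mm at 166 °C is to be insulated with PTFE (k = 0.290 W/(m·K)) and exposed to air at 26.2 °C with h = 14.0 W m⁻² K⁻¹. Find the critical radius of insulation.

r_cr = 2.07 cm

For a cylinder, r_cr = k_ins/h = 0.290/14.0 = 0.0207 m = 2.07 cm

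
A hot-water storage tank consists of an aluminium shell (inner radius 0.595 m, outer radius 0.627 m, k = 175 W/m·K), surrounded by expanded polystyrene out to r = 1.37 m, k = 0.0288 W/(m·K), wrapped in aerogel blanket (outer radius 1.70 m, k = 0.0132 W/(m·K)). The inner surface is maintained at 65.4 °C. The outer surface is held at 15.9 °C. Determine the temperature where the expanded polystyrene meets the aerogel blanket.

Resistance network (inner→outer):
  R_aluminium = (1/0.595 − 1/0.627)/(4πk) = 0.08578/(4π·175) = 3.900×10^-5 K/W
  R_expanded polystyrene = (1/0.627 − 1/1.37)/(4πk) = 0.8650/(4π·0.0288) = 2.390 K/W
  R_aerogel blanket = (1/1.37 − 1/1.70)/(4πk) = 0.1417/(4π·0.0132) = 0.8542 K/W
ΣR = 3.900×10^-5 + 2.390 + 0.8542 = 3.244 K/W
Q = ΔT/ΣR = (65.4 °C − 15.9 °C)/3.244 = 15.26 W
From the inner boundary to the expanded polystyrene/aerogel blanket interface, ΣR_partial = 2.390 K/W.
T_interface = T_in − Q·ΣR_partial = 65.4 °C − (15.26)(2.390) = 28.9 °C

T = 28.9 °C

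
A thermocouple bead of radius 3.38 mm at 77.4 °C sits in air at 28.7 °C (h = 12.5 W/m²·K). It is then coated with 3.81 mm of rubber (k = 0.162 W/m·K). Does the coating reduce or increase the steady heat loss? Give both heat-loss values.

increases: 0.0874 → 0.243 W

Critical radius for a sphere: r_cr = 2k/h = 0.0259 m = 2.59 cm.
Outer radius after coating: r₂ = 0.00338 + 0.00381 = 0.00719 m.
Since r₁ < r_cr and r₂ ≤ r_cr, the coating moves toward the maximum at r_cr — heat loss rises.
Bare: R = 1/(4πr₁²h) = 557.2 K/W; Q = 48.7/557.2 = 0.0874 W.
Coated: R = R_cond + R_conv = 200.2 K/W; Q = 48.7/200.2 = 0.243 W.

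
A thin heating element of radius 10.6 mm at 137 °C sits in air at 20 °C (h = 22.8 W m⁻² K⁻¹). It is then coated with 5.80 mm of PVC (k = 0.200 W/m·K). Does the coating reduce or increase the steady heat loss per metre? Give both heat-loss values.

Critical radius for a cylinder: r_cr = k/h = 0.00877 m = 0.877 cm.
Outer radius after coating: r₂ = 0.0106 + 0.00580 = 0.01640 m.
Since r₁ ≥ r_cr, any added insulation reduces the heat loss.
Bare: R = 1/(2πr₁h) = 0.6585 m·K/W; Q = 117/0.6585 = 178 W/m.
Coated: R = R_cond + R_conv = 0.7729 m·K/W; Q = 117/0.7729 = 151 W/m.

reduces: 178 → 151 W/m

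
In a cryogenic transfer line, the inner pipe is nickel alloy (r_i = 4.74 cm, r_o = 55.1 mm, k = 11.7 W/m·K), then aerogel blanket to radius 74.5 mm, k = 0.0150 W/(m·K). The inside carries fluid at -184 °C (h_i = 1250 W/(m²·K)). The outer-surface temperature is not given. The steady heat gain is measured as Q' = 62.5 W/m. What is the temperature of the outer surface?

Series resistances:
  R'_conv,in = 1/(2πr h) = 1/(2π·0.0474·1250) = 0.002686 m·K/W
  R'_nickel alloy = ln(0.0551/0.0474)/(2πk) = 0.1505/(2π·11.7) = 0.002048 m·K/W
  R'_aerogel blanket = ln(0.0745/0.0551)/(2πk) = 0.3016/(2π·0.0150) = 3.201 m·K/W
ΣR = 3.205 m·K/W
ΔT = Q'·ΣR = 62.5 × 3.205 = 200.3 K
Heat flows inward, so T_out = T_in + ΔT = -184 + 200.3 = 16.3 °C

T_out = 16.3 °C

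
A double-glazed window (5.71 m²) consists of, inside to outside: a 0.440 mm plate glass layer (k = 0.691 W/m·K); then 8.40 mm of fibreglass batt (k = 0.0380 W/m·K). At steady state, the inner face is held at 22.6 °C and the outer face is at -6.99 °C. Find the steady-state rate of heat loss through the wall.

Resistance network (inner→outer):
  R_plate glass = L/(kA) = 4.40×10^-4/(0.691·5.71) = 1.115×10^-4 K/W
  R_fibreglass batt = L/(kA) = 0.00840/(0.0380·5.71) = 0.03871 K/W
ΣR = 1.115×10^-4 + 0.03871 = 0.03882 K/W
Q = ΔT/ΣR = (22.6 °C − -6.99 °C)/0.03882 = 762 W

Q = 762 W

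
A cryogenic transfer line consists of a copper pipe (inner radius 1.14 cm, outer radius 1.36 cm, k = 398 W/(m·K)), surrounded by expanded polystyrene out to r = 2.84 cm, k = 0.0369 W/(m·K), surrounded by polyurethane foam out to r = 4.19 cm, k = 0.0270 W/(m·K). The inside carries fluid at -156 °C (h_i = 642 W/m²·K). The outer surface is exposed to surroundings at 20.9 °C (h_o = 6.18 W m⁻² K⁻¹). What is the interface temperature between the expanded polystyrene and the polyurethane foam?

Series thermal resistances, inner to outer:
  R'_conv,in = 1/(2πr h) = 1/(2π·0.0114·642) = 0.02175 m·K/W
  R'_copper = ln(0.0136/0.0114)/(2πk) = 0.1765/(2π·398) = 7.056×10^-5 m·K/W
  R'_expanded polystyrene = ln(0.0284/0.0136)/(2πk) = 0.7363/(2π·0.0369) = 3.176 m·K/W
  R'_polyurethane foam = ln(0.0419/0.0284)/(2πk) = 0.3889/(2π·0.0270) = 2.292 m·K/W
  R'_conv,out = 1/(2πr h) = 1/(2π·0.0419·6.18) = 0.6146 m·K/W
ΣR = 0.02175 + 7.056×10^-5 + 3.176 + 2.292 + 0.6146 = 6.104 m·K/W
Q' = ΔT/ΣR = (-156 °C − 20.9 °C)/6.104 = -28.98 W/m
From the inner boundary to the expanded polystyrene/polyurethane foam interface, ΣR_partial = 3.198 m·K/W.
T_interface = T_in − Q'·ΣR_partial = -156 °C − (-28.98)(3.198) = -63.3 °C

T = -63.3 °C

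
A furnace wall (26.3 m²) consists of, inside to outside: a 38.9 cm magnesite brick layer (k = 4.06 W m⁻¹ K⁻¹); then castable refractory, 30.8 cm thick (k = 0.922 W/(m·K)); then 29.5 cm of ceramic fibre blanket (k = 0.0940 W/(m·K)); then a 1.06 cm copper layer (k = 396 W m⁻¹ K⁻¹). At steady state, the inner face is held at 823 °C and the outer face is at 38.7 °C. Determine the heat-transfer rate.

Resistance network (inner→outer):
  R_magnesite brick = L/(kA) = 0.389/(4.06·26.3) = 0.003643 K/W
  R_castable refractory = L/(kA) = 0.308/(0.922·26.3) = 0.01270 K/W
  R_ceramic fibre blanket = L/(kA) = 0.295/(0.0940·26.3) = 0.1193 K/W
  R_copper = L/(kA) = 0.0106/(396·26.3) = 1.018×10^-6 K/W
ΣR = 0.003643 + 0.01270 + 0.1193 + 1.018×10^-6 = 0.1356 K/W
Q = ΔT/ΣR = (823 °C − 38.7 °C)/0.1356 = 5780 W

Q = 5.78 kW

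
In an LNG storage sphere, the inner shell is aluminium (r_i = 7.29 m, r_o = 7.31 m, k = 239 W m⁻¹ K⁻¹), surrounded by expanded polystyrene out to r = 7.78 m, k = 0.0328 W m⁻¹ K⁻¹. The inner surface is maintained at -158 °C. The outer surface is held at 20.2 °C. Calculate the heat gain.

Q = 8890 W

Series thermal resistances, inner to outer:
  R_aluminium = (1/7.29 − 1/7.31)/(4πk) = 3.753×10^-4/(4π·239) = 1.250×10^-7 K/W
  R_expanded polystyrene = (1/7.31 − 1/7.78)/(4πk) = 0.008264/(4π·0.0328) = 0.02005 K/W
ΣR = 1.250×10^-7 + 0.02005 = 0.02005 K/W
Q = ΔT/ΣR = (-158 °C − 20.2 °C)/0.02005 = -8890 W
(Negative Q ⇒ heat flows inward; heat gain = 8890 W.)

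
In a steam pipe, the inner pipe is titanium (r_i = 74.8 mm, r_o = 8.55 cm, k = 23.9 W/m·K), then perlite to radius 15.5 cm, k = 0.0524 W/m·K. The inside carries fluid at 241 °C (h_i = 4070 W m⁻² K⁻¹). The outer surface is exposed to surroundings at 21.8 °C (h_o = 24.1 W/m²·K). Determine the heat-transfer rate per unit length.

Q' = 118 W/m

Resistance network (inner→outer):
  R'_conv,in = 1/(2πr h) = 1/(2π·0.0748·4070) = 5.228×10^-4 m·K/W
  R'_titanium = ln(0.0855/0.0748)/(2πk) = 0.1337/(2π·23.9) = 8.903×10^-4 m·K/W
  R'_perlite = ln(0.155/0.0855)/(2πk) = 0.5949/(2π·0.0524) = 1.807 m·K/W
  R'_conv,out = 1/(2πr h) = 1/(2π·0.155·24.1) = 0.04261 m·K/W
ΣR = 5.228×10^-4 + 8.903×10^-4 + 1.807 + 0.04261 = 1.851 m·K/W
Q' = ΔT/ΣR = (241 °C − 21.8 °C)/1.851 = 118 W/m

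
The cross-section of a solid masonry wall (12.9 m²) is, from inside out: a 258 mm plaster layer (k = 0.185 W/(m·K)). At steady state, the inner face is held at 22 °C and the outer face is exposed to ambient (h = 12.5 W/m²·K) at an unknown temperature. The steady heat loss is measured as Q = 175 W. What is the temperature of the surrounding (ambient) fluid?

Series resistances:
  R_plaster = L/(kA) = 0.258/(0.185·12.9) = 0.1081 K/W
  R_conv,out = 1/(hA) = 1/(12.5·12.9) = 0.006202 K/W
ΣR = 0.1143 K/W
ΔT = Q·ΣR = 175 × 0.1143 = 20.00 K
Heat flows outward, so T_out = T_in − ΔT = 22 − 20.00 = 2.00 °C

T_out = 2.00 °C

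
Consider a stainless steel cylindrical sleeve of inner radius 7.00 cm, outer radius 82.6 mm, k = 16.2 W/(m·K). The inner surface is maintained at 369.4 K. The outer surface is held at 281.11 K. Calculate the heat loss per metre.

Q' = 2πk·ΔT/ln(r₂/r₁) = 2π × 16.2 × 88.29 / ln(0.0826/0.0700) = 54300 W/m

Q' = 54.3 kW/m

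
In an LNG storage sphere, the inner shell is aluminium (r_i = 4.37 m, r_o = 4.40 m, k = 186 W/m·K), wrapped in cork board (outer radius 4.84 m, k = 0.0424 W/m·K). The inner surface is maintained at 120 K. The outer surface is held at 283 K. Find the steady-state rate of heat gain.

Resistance network (inner→outer):
  R_aluminium = (1/4.37 − 1/4.40)/(4πk) = 0.001560/(4π·186) = 6.675×10^-7 K/W
  R_cork board = (1/4.40 − 1/4.84)/(4πk) = 0.02066/(4π·0.0424) = 0.03878 K/W
ΣR = 6.675×10^-7 + 0.03878 = 0.03878 K/W
Q = ΔT/ΣR = (120 K − 283 K)/0.03878 = -4200 W
(Negative Q ⇒ heat flows inward; heat gain = 4200 W.)

Q = 4.20 kW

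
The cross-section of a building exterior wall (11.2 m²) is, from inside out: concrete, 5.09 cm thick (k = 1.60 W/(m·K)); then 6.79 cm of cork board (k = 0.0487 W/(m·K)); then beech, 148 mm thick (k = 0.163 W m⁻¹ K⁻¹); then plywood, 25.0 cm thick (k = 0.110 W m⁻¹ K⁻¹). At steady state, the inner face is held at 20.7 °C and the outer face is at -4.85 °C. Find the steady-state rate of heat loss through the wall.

Treat each layer as a resistance in series:
  R_concrete = L/(kA) = 0.0509/(1.60·11.2) = 0.002840 K/W
  R_cork board = L/(kA) = 0.0679/(0.0487·11.2) = 0.1245 K/W
  R_beech = L/(kA) = 0.148/(0.163·11.2) = 0.08107 K/W
  R_plywood = L/(kA) = 0.250/(0.110·11.2) = 0.2029 K/W
ΣR = 0.002840 + 0.1245 + 0.08107 + 0.2029 = 0.4113 K/W
Q = ΔT/ΣR = (20.7 °C − -4.85 °C)/0.4113 = 62.1 W

Q = 62.1 W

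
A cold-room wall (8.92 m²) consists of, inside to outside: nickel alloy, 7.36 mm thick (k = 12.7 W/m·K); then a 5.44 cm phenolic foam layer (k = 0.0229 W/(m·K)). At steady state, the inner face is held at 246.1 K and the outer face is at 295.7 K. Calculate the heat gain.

Resistance network (inner→outer):
  R_nickel alloy = L/(kA) = 0.00736/(12.7·8.92) = 6.497×10^-5 K/W
  R_phenolic foam = L/(kA) = 0.0544/(0.0229·8.92) = 0.2663 K/W
ΣR = 6.497×10^-5 + 0.2663 = 0.2664 K/W
Q = ΔT/ΣR = (246.1 K − 295.7 K)/0.2664 = -186 W
(Negative Q ⇒ heat flows inward; heat gain = 186 W.)

Q = 186 W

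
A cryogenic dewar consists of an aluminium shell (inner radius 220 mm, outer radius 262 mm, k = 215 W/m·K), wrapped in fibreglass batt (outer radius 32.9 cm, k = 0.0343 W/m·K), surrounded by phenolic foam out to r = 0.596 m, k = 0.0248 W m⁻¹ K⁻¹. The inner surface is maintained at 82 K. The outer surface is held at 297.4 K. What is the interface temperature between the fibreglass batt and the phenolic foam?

T = 145 K

Series thermal resistances, inner to outer:
  R_aluminium = (1/0.220 − 1/0.262)/(4πk) = 0.7287/(4π·215) = 2.697×10^-4 K/W
  R_fibreglass batt = (1/0.262 − 1/0.329)/(4πk) = 0.7773/(4π·0.0343) = 1.803 K/W
  R_phenolic foam = (1/0.329 − 1/0.596)/(4πk) = 1.362/(4π·0.0248) = 4.369 K/W
ΣR = 2.697×10^-4 + 1.803 + 4.369 = 6.172 K/W
Q = ΔT/ΣR = (82 K − 297.4 K)/6.172 = -34.90 W
From the inner boundary to the fibreglass batt/phenolic foam interface, ΣR_partial = 1.803 K/W.
T_interface = T_in − Q·ΣR_partial = 82 K − (-34.90)(1.803) = 145 K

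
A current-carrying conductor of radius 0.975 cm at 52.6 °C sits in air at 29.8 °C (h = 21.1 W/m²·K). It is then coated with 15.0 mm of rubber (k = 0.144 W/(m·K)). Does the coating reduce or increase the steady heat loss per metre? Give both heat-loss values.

reduces: 29.5 → 17.1 W/m

Critical radius for a cylinder: r_cr = k/h = 0.00682 m = 0.682 cm.
Outer radius after coating: r₂ = 0.00975 + 0.0150 = 0.02475 m.
Since r₁ ≥ r_cr, any added insulation reduces the heat loss.
Bare: R = 1/(2πr₁h) = 0.7736 m·K/W; Q = 22.8/0.7736 = 29.5 W/m.
Coated: R = R_cond + R_conv = 1.334 m·K/W; Q = 22.8/1.334 = 17.1 W/m.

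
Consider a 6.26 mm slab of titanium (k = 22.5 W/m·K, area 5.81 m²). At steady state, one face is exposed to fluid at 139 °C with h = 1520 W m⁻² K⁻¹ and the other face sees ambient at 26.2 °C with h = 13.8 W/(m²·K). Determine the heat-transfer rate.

Q = 8930 W

Series thermal resistances, inner to outer:
  R_conv,in = 1/(hA) = 1/(1520·5.81) = 1.132×10^-4 K/W
  R_titanium = L/(kA) = 0.00626/(22.5·5.81) = 4.789×10^-5 K/W
  R_conv,out = 1/(hA) = 1/(13.8·5.81) = 0.01247 K/W
ΣR = 1.132×10^-4 + 4.789×10^-5 + 0.01247 = 0.01263 K/W
Q = ΔT/ΣR = (139 °C − 26.2 °C)/0.01263 = 8930 W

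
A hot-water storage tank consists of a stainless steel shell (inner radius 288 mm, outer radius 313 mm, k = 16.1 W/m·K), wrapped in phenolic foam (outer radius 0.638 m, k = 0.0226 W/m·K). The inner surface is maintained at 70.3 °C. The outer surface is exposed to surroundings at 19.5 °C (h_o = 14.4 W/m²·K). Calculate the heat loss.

Series thermal resistances, inner to outer:
  R_stainless steel = (1/0.288 − 1/0.313)/(4πk) = 0.2773/(4π·16.1) = 0.001371 K/W
  R_phenolic foam = (1/0.313 − 1/0.638)/(4πk) = 1.627/(4π·0.0226) = 5.731 K/W
  R_conv,out = 1/(4πr²h) = 1/(4π·0.638²·14.4) = 0.01358 K/W
ΣR = 0.001371 + 5.731 + 0.01358 = 5.746 K/W
Q = ΔT/ΣR = (70.3 °C − 19.5 °C)/5.746 = 8.84 W

Q = 8.84 W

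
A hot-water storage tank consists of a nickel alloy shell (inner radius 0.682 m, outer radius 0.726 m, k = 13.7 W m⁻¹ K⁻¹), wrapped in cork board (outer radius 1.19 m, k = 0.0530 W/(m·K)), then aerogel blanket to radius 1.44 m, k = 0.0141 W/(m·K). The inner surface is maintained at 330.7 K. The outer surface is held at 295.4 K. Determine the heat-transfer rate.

Treat each layer as a resistance in series:
  R_nickel alloy = (1/0.682 − 1/0.726)/(4πk) = 0.08887/(4π·13.7) = 5.162×10^-4 K/W
  R_cork board = (1/0.726 − 1/1.19)/(4πk) = 0.5371/(4π·0.0530) = 0.8064 K/W
  R_aerogel blanket = (1/1.19 − 1/1.44)/(4πk) = 0.1459/(4π·0.0141) = 0.8234 K/W
ΣR = 5.162×10^-4 + 0.8064 + 0.8234 = 1.630 K/W
Q = ΔT/ΣR = (330.7 K − 295.4 K)/1.630 = 21.7 W

Q = 21.7 W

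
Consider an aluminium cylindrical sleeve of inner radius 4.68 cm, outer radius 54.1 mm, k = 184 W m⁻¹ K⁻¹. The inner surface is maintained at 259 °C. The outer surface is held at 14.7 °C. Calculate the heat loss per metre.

Q' = 2πk·ΔT/ln(r₂/r₁) = 2π × 184 × 244.3 / ln(0.0541/0.0468) = 1.95×10^6 W/m

Q' = 1950 kW/m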